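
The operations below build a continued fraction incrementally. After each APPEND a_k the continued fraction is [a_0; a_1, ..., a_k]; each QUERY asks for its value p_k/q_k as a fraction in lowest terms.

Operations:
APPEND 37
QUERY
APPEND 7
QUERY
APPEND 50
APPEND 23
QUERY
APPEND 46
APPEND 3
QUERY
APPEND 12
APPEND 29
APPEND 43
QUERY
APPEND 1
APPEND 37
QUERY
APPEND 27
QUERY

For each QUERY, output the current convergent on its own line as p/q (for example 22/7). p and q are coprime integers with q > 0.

37/1
260/7
300111/8080
41754540/1124173
644356478724/17348248975
25039549433971/674149096262
676727164256548/18219776973325

APPEND 37: p_0 = 37·1 + 0 = 37, q_0 = 37·0 + 1 = 1 → 37/1
APPEND 7: p_1 = 7·37 + 1 = 260, q_1 = 7·1 + 0 = 7 → 260/7
APPEND 50: p_2 = 50·260 + 37 = 13037, q_2 = 50·7 + 1 = 351 → 13037/351
APPEND 23: p_3 = 23·13037 + 260 = 300111, q_3 = 23·351 + 7 = 8080 → 300111/8080
APPEND 46: p_4 = 46·300111 + 13037 = 13818143, q_4 = 46·8080 + 351 = 372031 → 13818143/372031
APPEND 3: p_5 = 3·13818143 + 300111 = 41754540, q_5 = 3·372031 + 8080 = 1124173 → 41754540/1124173
APPEND 12: p_6 = 12·41754540 + 13818143 = 514872623, q_6 = 12·1124173 + 372031 = 13862107 → 514872623/13862107
APPEND 29: p_7 = 29·514872623 + 41754540 = 14973060607, q_7 = 29·13862107 + 1124173 = 403125276 → 14973060607/403125276
APPEND 43: p_8 = 43·14973060607 + 514872623 = 644356478724, q_8 = 43·403125276 + 13862107 = 17348248975 → 644356478724/17348248975
APPEND 1: p_9 = 1·644356478724 + 14973060607 = 659329539331, q_9 = 1·17348248975 + 403125276 = 17751374251 → 659329539331/17751374251
APPEND 37: p_10 = 37·659329539331 + 644356478724 = 25039549433971, q_10 = 37·17751374251 + 17348248975 = 674149096262 → 25039549433971/674149096262
APPEND 27: p_11 = 27·25039549433971 + 659329539331 = 676727164256548, q_11 = 27·674149096262 + 17751374251 = 18219776973325 → 676727164256548/18219776973325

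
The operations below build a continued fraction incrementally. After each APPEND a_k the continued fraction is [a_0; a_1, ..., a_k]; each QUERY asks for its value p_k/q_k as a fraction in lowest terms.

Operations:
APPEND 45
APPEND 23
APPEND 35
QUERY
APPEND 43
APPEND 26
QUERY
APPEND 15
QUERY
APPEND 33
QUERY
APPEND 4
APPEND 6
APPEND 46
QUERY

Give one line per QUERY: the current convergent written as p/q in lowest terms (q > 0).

APPEND 45: p_0 = 45·1 + 0 = 45, q_0 = 45·0 + 1 = 1 → 45/1
APPEND 23: p_1 = 23·45 + 1 = 1036, q_1 = 23·1 + 0 = 23 → 1036/23
APPEND 35: p_2 = 35·1036 + 45 = 36305, q_2 = 35·23 + 1 = 806 → 36305/806
APPEND 43: p_3 = 43·36305 + 1036 = 1562151, q_3 = 43·806 + 23 = 34681 → 1562151/34681
APPEND 26: p_4 = 26·1562151 + 36305 = 40652231, q_4 = 26·34681 + 806 = 902512 → 40652231/902512
APPEND 15: p_5 = 15·40652231 + 1562151 = 611345616, q_5 = 15·902512 + 34681 = 13572361 → 611345616/13572361
APPEND 33: p_6 = 33·611345616 + 40652231 = 20215057559, q_6 = 33·13572361 + 902512 = 448790425 → 20215057559/448790425
APPEND 4: p_7 = 4·20215057559 + 611345616 = 81471575852, q_7 = 4·448790425 + 13572361 = 1808734061 → 81471575852/1808734061
APPEND 6: p_8 = 6·81471575852 + 20215057559 = 509044512671, q_8 = 6·1808734061 + 448790425 = 11301194791 → 509044512671/11301194791
APPEND 46: p_9 = 46·509044512671 + 81471575852 = 23497519158718, q_9 = 46·11301194791 + 1808734061 = 521663694447 → 23497519158718/521663694447

36305/806
40652231/902512
611345616/13572361
20215057559/448790425
23497519158718/521663694447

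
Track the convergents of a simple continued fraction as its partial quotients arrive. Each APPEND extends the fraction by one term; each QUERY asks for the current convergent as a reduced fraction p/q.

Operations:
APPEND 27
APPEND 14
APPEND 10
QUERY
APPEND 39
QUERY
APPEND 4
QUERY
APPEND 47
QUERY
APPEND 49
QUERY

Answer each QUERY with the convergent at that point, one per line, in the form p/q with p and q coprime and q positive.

3817/141
149242/5513
600785/22193
28386137/1048584
1391521498/51402809

APPEND 27: p_0 = 27·1 + 0 = 27, q_0 = 27·0 + 1 = 1 → 27/1
APPEND 14: p_1 = 14·27 + 1 = 379, q_1 = 14·1 + 0 = 14 → 379/14
APPEND 10: p_2 = 10·379 + 27 = 3817, q_2 = 10·14 + 1 = 141 → 3817/141
APPEND 39: p_3 = 39·3817 + 379 = 149242, q_3 = 39·141 + 14 = 5513 → 149242/5513
APPEND 4: p_4 = 4·149242 + 3817 = 600785, q_4 = 4·5513 + 141 = 22193 → 600785/22193
APPEND 47: p_5 = 47·600785 + 149242 = 28386137, q_5 = 47·22193 + 5513 = 1048584 → 28386137/1048584
APPEND 49: p_6 = 49·28386137 + 600785 = 1391521498, q_6 = 49·1048584 + 22193 = 51402809 → 1391521498/51402809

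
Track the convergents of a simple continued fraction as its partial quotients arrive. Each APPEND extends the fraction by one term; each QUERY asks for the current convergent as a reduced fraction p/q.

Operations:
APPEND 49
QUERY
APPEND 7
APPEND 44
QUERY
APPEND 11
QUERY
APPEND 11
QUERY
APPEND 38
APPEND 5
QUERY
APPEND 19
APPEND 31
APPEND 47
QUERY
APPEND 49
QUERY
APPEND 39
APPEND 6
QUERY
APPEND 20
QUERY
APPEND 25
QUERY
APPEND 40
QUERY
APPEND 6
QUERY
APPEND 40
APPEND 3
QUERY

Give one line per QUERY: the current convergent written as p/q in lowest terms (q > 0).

49/1
15185/309
167379/3406
1856354/37775
355400509/7232055
9965102199839/202780146243
488501886066182/9940538682893
114857733838751804/2337243271357313
2316216215433817017/47132749215925330
58020263119684177229/1180655973669490563
2323126741002800906177/47273371695995547850
13996780709136489614291/284820886149642777663
1700579846028523646047742/34605147339194762740773

APPEND 49: p_0 = 49·1 + 0 = 49, q_0 = 49·0 + 1 = 1 → 49/1
APPEND 7: p_1 = 7·49 + 1 = 344, q_1 = 7·1 + 0 = 7 → 344/7
APPEND 44: p_2 = 44·344 + 49 = 15185, q_2 = 44·7 + 1 = 309 → 15185/309
APPEND 11: p_3 = 11·15185 + 344 = 167379, q_3 = 11·309 + 7 = 3406 → 167379/3406
APPEND 11: p_4 = 11·167379 + 15185 = 1856354, q_4 = 11·3406 + 309 = 37775 → 1856354/37775
APPEND 38: p_5 = 38·1856354 + 167379 = 70708831, q_5 = 38·37775 + 3406 = 1438856 → 70708831/1438856
APPEND 5: p_6 = 5·70708831 + 1856354 = 355400509, q_6 = 5·1438856 + 37775 = 7232055 → 355400509/7232055
APPEND 19: p_7 = 19·355400509 + 70708831 = 6823318502, q_7 = 19·7232055 + 1438856 = 138847901 → 6823318502/138847901
APPEND 31: p_8 = 31·6823318502 + 355400509 = 211878274071, q_8 = 31·138847901 + 7232055 = 4311516986 → 211878274071/4311516986
APPEND 47: p_9 = 47·211878274071 + 6823318502 = 9965102199839, q_9 = 47·4311516986 + 138847901 = 202780146243 → 9965102199839/202780146243
APPEND 49: p_10 = 49·9965102199839 + 211878274071 = 488501886066182, q_10 = 49·202780146243 + 4311516986 = 9940538682893 → 488501886066182/9940538682893
APPEND 39: p_11 = 39·488501886066182 + 9965102199839 = 19061538658780937, q_11 = 39·9940538682893 + 202780146243 = 387883788779070 → 19061538658780937/387883788779070
APPEND 6: p_12 = 6·19061538658780937 + 488501886066182 = 114857733838751804, q_12 = 6·387883788779070 + 9940538682893 = 2337243271357313 → 114857733838751804/2337243271357313
APPEND 20: p_13 = 20·114857733838751804 + 19061538658780937 = 2316216215433817017, q_13 = 20·2337243271357313 + 387883788779070 = 47132749215925330 → 2316216215433817017/47132749215925330
APPEND 25: p_14 = 25·2316216215433817017 + 114857733838751804 = 58020263119684177229, q_14 = 25·47132749215925330 + 2337243271357313 = 1180655973669490563 → 58020263119684177229/1180655973669490563
APPEND 40: p_15 = 40·58020263119684177229 + 2316216215433817017 = 2323126741002800906177, q_15 = 40·1180655973669490563 + 47132749215925330 = 47273371695995547850 → 2323126741002800906177/47273371695995547850
APPEND 6: p_16 = 6·2323126741002800906177 + 58020263119684177229 = 13996780709136489614291, q_16 = 6·47273371695995547850 + 1180655973669490563 = 284820886149642777663 → 13996780709136489614291/284820886149642777663
APPEND 40: p_17 = 40·13996780709136489614291 + 2323126741002800906177 = 562194355106462385477817, q_17 = 40·284820886149642777663 + 47273371695995547850 = 11440108817681706654370 → 562194355106462385477817/11440108817681706654370
APPEND 3: p_18 = 3·562194355106462385477817 + 13996780709136489614291 = 1700579846028523646047742, q_18 = 3·11440108817681706654370 + 284820886149642777663 = 34605147339194762740773 → 1700579846028523646047742/34605147339194762740773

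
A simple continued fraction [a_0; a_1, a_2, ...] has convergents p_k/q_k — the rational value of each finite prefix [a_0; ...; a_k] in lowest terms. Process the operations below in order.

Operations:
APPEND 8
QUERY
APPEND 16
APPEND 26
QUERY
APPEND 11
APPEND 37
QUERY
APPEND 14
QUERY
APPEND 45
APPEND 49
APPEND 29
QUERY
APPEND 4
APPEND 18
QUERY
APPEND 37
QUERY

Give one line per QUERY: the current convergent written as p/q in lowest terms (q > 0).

8/1
3362/417
1376469/170728
19307677/2394795
1238015512781/153555156321
91143015716987/11304769513389
3377286303762086/418895983904119

APPEND 8: p_0 = 8·1 + 0 = 8, q_0 = 8·0 + 1 = 1 → 8/1
APPEND 16: p_1 = 16·8 + 1 = 129, q_1 = 16·1 + 0 = 16 → 129/16
APPEND 26: p_2 = 26·129 + 8 = 3362, q_2 = 26·16 + 1 = 417 → 3362/417
APPEND 11: p_3 = 11·3362 + 129 = 37111, q_3 = 11·417 + 16 = 4603 → 37111/4603
APPEND 37: p_4 = 37·37111 + 3362 = 1376469, q_4 = 37·4603 + 417 = 170728 → 1376469/170728
APPEND 14: p_5 = 14·1376469 + 37111 = 19307677, q_5 = 14·170728 + 4603 = 2394795 → 19307677/2394795
APPEND 45: p_6 = 45·19307677 + 1376469 = 870221934, q_6 = 45·2394795 + 170728 = 107936503 → 870221934/107936503
APPEND 49: p_7 = 49·870221934 + 19307677 = 42660182443, q_7 = 49·107936503 + 2394795 = 5291283442 → 42660182443/5291283442
APPEND 29: p_8 = 29·42660182443 + 870221934 = 1238015512781, q_8 = 29·5291283442 + 107936503 = 153555156321 → 1238015512781/153555156321
APPEND 4: p_9 = 4·1238015512781 + 42660182443 = 4994722233567, q_9 = 4·153555156321 + 5291283442 = 619511908726 → 4994722233567/619511908726
APPEND 18: p_10 = 18·4994722233567 + 1238015512781 = 91143015716987, q_10 = 18·619511908726 + 153555156321 = 11304769513389 → 91143015716987/11304769513389
APPEND 37: p_11 = 37·91143015716987 + 4994722233567 = 3377286303762086, q_11 = 37·11304769513389 + 619511908726 = 418895983904119 → 3377286303762086/418895983904119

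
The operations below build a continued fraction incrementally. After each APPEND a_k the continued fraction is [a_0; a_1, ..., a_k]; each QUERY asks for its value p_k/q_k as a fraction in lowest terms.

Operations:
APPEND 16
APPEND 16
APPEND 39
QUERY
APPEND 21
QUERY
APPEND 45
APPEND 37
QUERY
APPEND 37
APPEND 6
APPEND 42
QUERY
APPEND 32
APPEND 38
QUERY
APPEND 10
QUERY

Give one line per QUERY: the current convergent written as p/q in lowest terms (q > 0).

APPEND 16: p_0 = 16·1 + 0 = 16, q_0 = 16·0 + 1 = 1 → 16/1
APPEND 16: p_1 = 16·16 + 1 = 257, q_1 = 16·1 + 0 = 16 → 257/16
APPEND 39: p_2 = 39·257 + 16 = 10039, q_2 = 39·16 + 1 = 625 → 10039/625
APPEND 21: p_3 = 21·10039 + 257 = 211076, q_3 = 21·625 + 16 = 13141 → 211076/13141
APPEND 45: p_4 = 45·211076 + 10039 = 9508459, q_4 = 45·13141 + 625 = 591970 → 9508459/591970
APPEND 37: p_5 = 37·9508459 + 211076 = 352024059, q_5 = 37·591970 + 13141 = 21916031 → 352024059/21916031
APPEND 37: p_6 = 37·352024059 + 9508459 = 13034398642, q_6 = 37·21916031 + 591970 = 811485117 → 13034398642/811485117
APPEND 6: p_7 = 6·13034398642 + 352024059 = 78558415911, q_7 = 6·811485117 + 21916031 = 4890826733 → 78558415911/4890826733
APPEND 42: p_8 = 42·78558415911 + 13034398642 = 3312487866904, q_8 = 42·4890826733 + 811485117 = 206226207903 → 3312487866904/206226207903
APPEND 32: p_9 = 32·3312487866904 + 78558415911 = 106078170156839, q_9 = 32·206226207903 + 4890826733 = 6604129479629 → 106078170156839/6604129479629
APPEND 38: p_10 = 38·106078170156839 + 3312487866904 = 4034282953826786, q_10 = 38·6604129479629 + 206226207903 = 251163146433805 → 4034282953826786/251163146433805
APPEND 10: p_11 = 10·4034282953826786 + 106078170156839 = 40448907708424699, q_11 = 10·251163146433805 + 6604129479629 = 2518235593817679 → 40448907708424699/2518235593817679

10039/625
211076/13141
352024059/21916031
3312487866904/206226207903
4034282953826786/251163146433805
40448907708424699/2518235593817679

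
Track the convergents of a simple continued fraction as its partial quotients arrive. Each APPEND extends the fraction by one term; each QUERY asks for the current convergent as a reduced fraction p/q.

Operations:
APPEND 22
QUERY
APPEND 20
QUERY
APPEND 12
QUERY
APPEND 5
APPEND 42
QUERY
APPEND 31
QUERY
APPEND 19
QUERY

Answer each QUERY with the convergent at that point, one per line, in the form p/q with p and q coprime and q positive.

22/1
441/20
5314/241
1139776/51691
35360067/1603646
672981049/30520965

APPEND 22: p_0 = 22·1 + 0 = 22, q_0 = 22·0 + 1 = 1 → 22/1
APPEND 20: p_1 = 20·22 + 1 = 441, q_1 = 20·1 + 0 = 20 → 441/20
APPEND 12: p_2 = 12·441 + 22 = 5314, q_2 = 12·20 + 1 = 241 → 5314/241
APPEND 5: p_3 = 5·5314 + 441 = 27011, q_3 = 5·241 + 20 = 1225 → 27011/1225
APPEND 42: p_4 = 42·27011 + 5314 = 1139776, q_4 = 42·1225 + 241 = 51691 → 1139776/51691
APPEND 31: p_5 = 31·1139776 + 27011 = 35360067, q_5 = 31·51691 + 1225 = 1603646 → 35360067/1603646
APPEND 19: p_6 = 19·35360067 + 1139776 = 672981049, q_6 = 19·1603646 + 51691 = 30520965 → 672981049/30520965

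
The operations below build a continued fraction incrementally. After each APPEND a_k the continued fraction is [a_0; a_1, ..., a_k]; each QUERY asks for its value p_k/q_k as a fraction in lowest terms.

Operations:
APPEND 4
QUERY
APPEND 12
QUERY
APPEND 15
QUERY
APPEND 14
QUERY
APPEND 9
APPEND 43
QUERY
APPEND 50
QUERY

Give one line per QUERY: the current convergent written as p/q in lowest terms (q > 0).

4/1
49/12
739/181
10395/2546
4065037/995631
203346144/49804645

APPEND 4: p_0 = 4·1 + 0 = 4, q_0 = 4·0 + 1 = 1 → 4/1
APPEND 12: p_1 = 12·4 + 1 = 49, q_1 = 12·1 + 0 = 12 → 49/12
APPEND 15: p_2 = 15·49 + 4 = 739, q_2 = 15·12 + 1 = 181 → 739/181
APPEND 14: p_3 = 14·739 + 49 = 10395, q_3 = 14·181 + 12 = 2546 → 10395/2546
APPEND 9: p_4 = 9·10395 + 739 = 94294, q_4 = 9·2546 + 181 = 23095 → 94294/23095
APPEND 43: p_5 = 43·94294 + 10395 = 4065037, q_5 = 43·23095 + 2546 = 995631 → 4065037/995631
APPEND 50: p_6 = 50·4065037 + 94294 = 203346144, q_6 = 50·995631 + 23095 = 49804645 → 203346144/49804645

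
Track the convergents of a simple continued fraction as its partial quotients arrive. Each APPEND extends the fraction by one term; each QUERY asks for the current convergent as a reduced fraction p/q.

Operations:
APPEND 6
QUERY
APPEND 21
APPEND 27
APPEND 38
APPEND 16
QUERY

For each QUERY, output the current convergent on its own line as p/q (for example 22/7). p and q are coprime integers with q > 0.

APPEND 6: p_0 = 6·1 + 0 = 6, q_0 = 6·0 + 1 = 1 → 6/1
APPEND 21: p_1 = 21·6 + 1 = 127, q_1 = 21·1 + 0 = 21 → 127/21
APPEND 27: p_2 = 27·127 + 6 = 3435, q_2 = 27·21 + 1 = 568 → 3435/568
APPEND 38: p_3 = 38·3435 + 127 = 130657, q_3 = 38·568 + 21 = 21605 → 130657/21605
APPEND 16: p_4 = 16·130657 + 3435 = 2093947, q_4 = 16·21605 + 568 = 346248 → 2093947/346248

6/1
2093947/346248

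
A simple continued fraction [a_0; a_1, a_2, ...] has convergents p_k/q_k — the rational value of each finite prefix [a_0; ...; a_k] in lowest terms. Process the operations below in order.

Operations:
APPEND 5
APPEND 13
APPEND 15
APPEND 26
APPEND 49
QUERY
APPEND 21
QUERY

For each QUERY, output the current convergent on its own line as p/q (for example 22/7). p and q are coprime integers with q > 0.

APPEND 5: p_0 = 5·1 + 0 = 5, q_0 = 5·0 + 1 = 1 → 5/1
APPEND 13: p_1 = 13·5 + 1 = 66, q_1 = 13·1 + 0 = 13 → 66/13
APPEND 15: p_2 = 15·66 + 5 = 995, q_2 = 15·13 + 1 = 196 → 995/196
APPEND 26: p_3 = 26·995 + 66 = 25936, q_3 = 26·196 + 13 = 5109 → 25936/5109
APPEND 49: p_4 = 49·25936 + 995 = 1271859, q_4 = 49·5109 + 196 = 250537 → 1271859/250537
APPEND 21: p_5 = 21·1271859 + 25936 = 26734975, q_5 = 21·250537 + 5109 = 5266386 → 26734975/5266386

1271859/250537
26734975/5266386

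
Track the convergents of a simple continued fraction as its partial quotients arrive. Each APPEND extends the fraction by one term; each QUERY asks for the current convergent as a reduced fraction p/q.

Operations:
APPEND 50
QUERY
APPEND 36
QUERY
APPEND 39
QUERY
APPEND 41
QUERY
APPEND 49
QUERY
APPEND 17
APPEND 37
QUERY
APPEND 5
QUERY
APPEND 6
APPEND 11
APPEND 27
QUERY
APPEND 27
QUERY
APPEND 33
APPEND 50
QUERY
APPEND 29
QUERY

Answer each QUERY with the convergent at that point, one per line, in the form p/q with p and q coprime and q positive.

50/1
1801/36
70289/1405
2883650/57641
141369139/2825814
89169252620/1782395537
448252422113/8960074164
840150583415855/16793688477686
22715079526288476/454049520217417
37544603827073066626/750475442302839767
1089543948760069867717/21778788254638005690

APPEND 50: p_0 = 50·1 + 0 = 50, q_0 = 50·0 + 1 = 1 → 50/1
APPEND 36: p_1 = 36·50 + 1 = 1801, q_1 = 36·1 + 0 = 36 → 1801/36
APPEND 39: p_2 = 39·1801 + 50 = 70289, q_2 = 39·36 + 1 = 1405 → 70289/1405
APPEND 41: p_3 = 41·70289 + 1801 = 2883650, q_3 = 41·1405 + 36 = 57641 → 2883650/57641
APPEND 49: p_4 = 49·2883650 + 70289 = 141369139, q_4 = 49·57641 + 1405 = 2825814 → 141369139/2825814
APPEND 17: p_5 = 17·141369139 + 2883650 = 2406159013, q_5 = 17·2825814 + 57641 = 48096479 → 2406159013/48096479
APPEND 37: p_6 = 37·2406159013 + 141369139 = 89169252620, q_6 = 37·48096479 + 2825814 = 1782395537 → 89169252620/1782395537
APPEND 5: p_7 = 5·89169252620 + 2406159013 = 448252422113, q_7 = 5·1782395537 + 48096479 = 8960074164 → 448252422113/8960074164
APPEND 6: p_8 = 6·448252422113 + 89169252620 = 2778683785298, q_8 = 6·8960074164 + 1782395537 = 55542840521 → 2778683785298/55542840521
APPEND 11: p_9 = 11·2778683785298 + 448252422113 = 31013774060391, q_9 = 11·55542840521 + 8960074164 = 619931319895 → 31013774060391/619931319895
APPEND 27: p_10 = 27·31013774060391 + 2778683785298 = 840150583415855, q_10 = 27·619931319895 + 55542840521 = 16793688477686 → 840150583415855/16793688477686
APPEND 27: p_11 = 27·840150583415855 + 31013774060391 = 22715079526288476, q_11 = 27·16793688477686 + 619931319895 = 454049520217417 → 22715079526288476/454049520217417
APPEND 33: p_12 = 33·22715079526288476 + 840150583415855 = 750437774950935563, q_12 = 33·454049520217417 + 16793688477686 = 15000427855652447 → 750437774950935563/15000427855652447
APPEND 50: p_13 = 50·750437774950935563 + 22715079526288476 = 37544603827073066626, q_13 = 50·15000427855652447 + 454049520217417 = 750475442302839767 → 37544603827073066626/750475442302839767
APPEND 29: p_14 = 29·37544603827073066626 + 750437774950935563 = 1089543948760069867717, q_14 = 29·750475442302839767 + 15000427855652447 = 21778788254638005690 → 1089543948760069867717/21778788254638005690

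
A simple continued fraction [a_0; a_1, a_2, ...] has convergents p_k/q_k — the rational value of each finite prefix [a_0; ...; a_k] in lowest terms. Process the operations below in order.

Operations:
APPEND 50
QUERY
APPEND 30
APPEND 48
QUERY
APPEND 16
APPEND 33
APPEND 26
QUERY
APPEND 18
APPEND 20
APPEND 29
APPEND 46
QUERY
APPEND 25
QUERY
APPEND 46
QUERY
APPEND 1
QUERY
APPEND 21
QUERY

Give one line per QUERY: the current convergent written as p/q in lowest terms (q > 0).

APPEND 50: p_0 = 50·1 + 0 = 50, q_0 = 50·0 + 1 = 1 → 50/1
APPEND 30: p_1 = 30·50 + 1 = 1501, q_1 = 30·1 + 0 = 30 → 1501/30
APPEND 48: p_2 = 48·1501 + 50 = 72098, q_2 = 48·30 + 1 = 1441 → 72098/1441
APPEND 16: p_3 = 16·72098 + 1501 = 1155069, q_3 = 16·1441 + 30 = 23086 → 1155069/23086
APPEND 33: p_4 = 33·1155069 + 72098 = 38189375, q_4 = 33·23086 + 1441 = 763279 → 38189375/763279
APPEND 26: p_5 = 26·38189375 + 1155069 = 994078819, q_5 = 26·763279 + 23086 = 19868340 → 994078819/19868340
APPEND 18: p_6 = 18·994078819 + 38189375 = 17931608117, q_6 = 18·19868340 + 763279 = 358393399 → 17931608117/358393399
APPEND 20: p_7 = 20·17931608117 + 994078819 = 359626241159, q_7 = 20·358393399 + 19868340 = 7187736320 → 359626241159/7187736320
APPEND 29: p_8 = 29·359626241159 + 17931608117 = 10447092601728, q_8 = 29·7187736320 + 358393399 = 208802746679 → 10447092601728/208802746679
APPEND 46: p_9 = 46·10447092601728 + 359626241159 = 480925885920647, q_9 = 46·208802746679 + 7187736320 = 9612114083554 → 480925885920647/9612114083554
APPEND 25: p_10 = 25·480925885920647 + 10447092601728 = 12033594240617903, q_10 = 25·9612114083554 + 208802746679 = 240511654835529 → 12033594240617903/240511654835529
APPEND 46: p_11 = 46·12033594240617903 + 480925885920647 = 554026260954344185, q_11 = 46·240511654835529 + 9612114083554 = 11073148236517888 → 554026260954344185/11073148236517888
APPEND 1: p_12 = 1·554026260954344185 + 12033594240617903 = 566059855194962088, q_12 = 1·11073148236517888 + 240511654835529 = 11313659891353417 → 566059855194962088/11313659891353417
APPEND 21: p_13 = 21·566059855194962088 + 554026260954344185 = 12441283220048548033, q_13 = 21·11313659891353417 + 11073148236517888 = 248660005954939645 → 12441283220048548033/248660005954939645

50/1
72098/1441
994078819/19868340
480925885920647/9612114083554
12033594240617903/240511654835529
554026260954344185/11073148236517888
566059855194962088/11313659891353417
12441283220048548033/248660005954939645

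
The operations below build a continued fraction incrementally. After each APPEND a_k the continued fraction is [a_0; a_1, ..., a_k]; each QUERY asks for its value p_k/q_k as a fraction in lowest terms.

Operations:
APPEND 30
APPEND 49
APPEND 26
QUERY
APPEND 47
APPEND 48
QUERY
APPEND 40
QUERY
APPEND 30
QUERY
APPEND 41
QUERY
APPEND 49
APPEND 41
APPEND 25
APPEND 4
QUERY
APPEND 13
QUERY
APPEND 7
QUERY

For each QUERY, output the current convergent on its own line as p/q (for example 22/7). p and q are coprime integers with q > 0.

38276/1275
86459540/2880027
3460182043/115261054
103891920830/3460711647
4263028936073/142004438581
866703689995490388/28870498596067501
11481680655507682451/382462713695213054
81238468278549267545/2706109494462558879

APPEND 30: p_0 = 30·1 + 0 = 30, q_0 = 30·0 + 1 = 1 → 30/1
APPEND 49: p_1 = 49·30 + 1 = 1471, q_1 = 49·1 + 0 = 49 → 1471/49
APPEND 26: p_2 = 26·1471 + 30 = 38276, q_2 = 26·49 + 1 = 1275 → 38276/1275
APPEND 47: p_3 = 47·38276 + 1471 = 1800443, q_3 = 47·1275 + 49 = 59974 → 1800443/59974
APPEND 48: p_4 = 48·1800443 + 38276 = 86459540, q_4 = 48·59974 + 1275 = 2880027 → 86459540/2880027
APPEND 40: p_5 = 40·86459540 + 1800443 = 3460182043, q_5 = 40·2880027 + 59974 = 115261054 → 3460182043/115261054
APPEND 30: p_6 = 30·3460182043 + 86459540 = 103891920830, q_6 = 30·115261054 + 2880027 = 3460711647 → 103891920830/3460711647
APPEND 41: p_7 = 41·103891920830 + 3460182043 = 4263028936073, q_7 = 41·3460711647 + 115261054 = 142004438581 → 4263028936073/142004438581
APPEND 49: p_8 = 49·4263028936073 + 103891920830 = 208992309788407, q_8 = 49·142004438581 + 3460711647 = 6961678202116 → 208992309788407/6961678202116
APPEND 41: p_9 = 41·208992309788407 + 4263028936073 = 8572947730260760, q_9 = 41·6961678202116 + 142004438581 = 285570810725337 → 8572947730260760/285570810725337
APPEND 25: p_10 = 25·8572947730260760 + 208992309788407 = 214532685566307407, q_10 = 25·285570810725337 + 6961678202116 = 7146231946335541 → 214532685566307407/7146231946335541
APPEND 4: p_11 = 4·214532685566307407 + 8572947730260760 = 866703689995490388, q_11 = 4·7146231946335541 + 285570810725337 = 28870498596067501 → 866703689995490388/28870498596067501
APPEND 13: p_12 = 13·866703689995490388 + 214532685566307407 = 11481680655507682451, q_12 = 13·28870498596067501 + 7146231946335541 = 382462713695213054 → 11481680655507682451/382462713695213054
APPEND 7: p_13 = 7·11481680655507682451 + 866703689995490388 = 81238468278549267545, q_13 = 7·382462713695213054 + 28870498596067501 = 2706109494462558879 → 81238468278549267545/2706109494462558879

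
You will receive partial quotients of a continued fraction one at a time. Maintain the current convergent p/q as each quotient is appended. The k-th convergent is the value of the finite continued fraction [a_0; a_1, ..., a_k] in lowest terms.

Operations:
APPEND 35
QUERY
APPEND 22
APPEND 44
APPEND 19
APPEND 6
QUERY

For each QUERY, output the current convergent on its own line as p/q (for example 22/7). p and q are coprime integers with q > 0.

35/1
3909911/111567

APPEND 35: p_0 = 35·1 + 0 = 35, q_0 = 35·0 + 1 = 1 → 35/1
APPEND 22: p_1 = 22·35 + 1 = 771, q_1 = 22·1 + 0 = 22 → 771/22
APPEND 44: p_2 = 44·771 + 35 = 33959, q_2 = 44·22 + 1 = 969 → 33959/969
APPEND 19: p_3 = 19·33959 + 771 = 645992, q_3 = 19·969 + 22 = 18433 → 645992/18433
APPEND 6: p_4 = 6·645992 + 33959 = 3909911, q_4 = 6·18433 + 969 = 111567 → 3909911/111567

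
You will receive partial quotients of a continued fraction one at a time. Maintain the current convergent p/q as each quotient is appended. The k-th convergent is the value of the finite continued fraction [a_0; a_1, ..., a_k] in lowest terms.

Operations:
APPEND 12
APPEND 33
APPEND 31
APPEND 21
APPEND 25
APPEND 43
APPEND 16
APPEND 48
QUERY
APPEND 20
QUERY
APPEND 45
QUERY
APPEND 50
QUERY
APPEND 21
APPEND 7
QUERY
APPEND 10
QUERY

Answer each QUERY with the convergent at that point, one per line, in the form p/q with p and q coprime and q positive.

215106289509/17880415588
4306601352107/357980336713
194012167134324/16126995567673
9704914958068307/806707758720363
1437685498964049704/119505637259587435
14580852215927065811/1212013362524569646

APPEND 12: p_0 = 12·1 + 0 = 12, q_0 = 12·0 + 1 = 1 → 12/1
APPEND 33: p_1 = 33·12 + 1 = 397, q_1 = 33·1 + 0 = 33 → 397/33
APPEND 31: p_2 = 31·397 + 12 = 12319, q_2 = 31·33 + 1 = 1024 → 12319/1024
APPEND 21: p_3 = 21·12319 + 397 = 259096, q_3 = 21·1024 + 33 = 21537 → 259096/21537
APPEND 25: p_4 = 25·259096 + 12319 = 6489719, q_4 = 25·21537 + 1024 = 539449 → 6489719/539449
APPEND 43: p_5 = 43·6489719 + 259096 = 279317013, q_5 = 43·539449 + 21537 = 23217844 → 279317013/23217844
APPEND 16: p_6 = 16·279317013 + 6489719 = 4475561927, q_6 = 16·23217844 + 539449 = 372024953 → 4475561927/372024953
APPEND 48: p_7 = 48·4475561927 + 279317013 = 215106289509, q_7 = 48·372024953 + 23217844 = 17880415588 → 215106289509/17880415588
APPEND 20: p_8 = 20·215106289509 + 4475561927 = 4306601352107, q_8 = 20·17880415588 + 372024953 = 357980336713 → 4306601352107/357980336713
APPEND 45: p_9 = 45·4306601352107 + 215106289509 = 194012167134324, q_9 = 45·357980336713 + 17880415588 = 16126995567673 → 194012167134324/16126995567673
APPEND 50: p_10 = 50·194012167134324 + 4306601352107 = 9704914958068307, q_10 = 50·16126995567673 + 357980336713 = 806707758720363 → 9704914958068307/806707758720363
APPEND 21: p_11 = 21·9704914958068307 + 194012167134324 = 203997226286568771, q_11 = 21·806707758720363 + 16126995567673 = 16956989928695296 → 203997226286568771/16956989928695296
APPEND 7: p_12 = 7·203997226286568771 + 9704914958068307 = 1437685498964049704, q_12 = 7·16956989928695296 + 806707758720363 = 119505637259587435 → 1437685498964049704/119505637259587435
APPEND 10: p_13 = 10·1437685498964049704 + 203997226286568771 = 14580852215927065811, q_13 = 10·119505637259587435 + 16956989928695296 = 1212013362524569646 → 14580852215927065811/1212013362524569646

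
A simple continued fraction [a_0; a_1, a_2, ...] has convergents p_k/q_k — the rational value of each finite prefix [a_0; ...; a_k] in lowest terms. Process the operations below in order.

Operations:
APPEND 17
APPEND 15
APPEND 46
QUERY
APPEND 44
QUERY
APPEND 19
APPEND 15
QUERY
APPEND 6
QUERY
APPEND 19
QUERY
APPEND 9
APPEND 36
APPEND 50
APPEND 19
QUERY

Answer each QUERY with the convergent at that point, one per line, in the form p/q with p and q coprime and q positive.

11793/691
519148/30419
148653223/8710199
901794943/52839846
17282757140/1012667273
5375514500288905/314973332430888

APPEND 17: p_0 = 17·1 + 0 = 17, q_0 = 17·0 + 1 = 1 → 17/1
APPEND 15: p_1 = 15·17 + 1 = 256, q_1 = 15·1 + 0 = 15 → 256/15
APPEND 46: p_2 = 46·256 + 17 = 11793, q_2 = 46·15 + 1 = 691 → 11793/691
APPEND 44: p_3 = 44·11793 + 256 = 519148, q_3 = 44·691 + 15 = 30419 → 519148/30419
APPEND 19: p_4 = 19·519148 + 11793 = 9875605, q_4 = 19·30419 + 691 = 578652 → 9875605/578652
APPEND 15: p_5 = 15·9875605 + 519148 = 148653223, q_5 = 15·578652 + 30419 = 8710199 → 148653223/8710199
APPEND 6: p_6 = 6·148653223 + 9875605 = 901794943, q_6 = 6·8710199 + 578652 = 52839846 → 901794943/52839846
APPEND 19: p_7 = 19·901794943 + 148653223 = 17282757140, q_7 = 19·52839846 + 8710199 = 1012667273 → 17282757140/1012667273
APPEND 9: p_8 = 9·17282757140 + 901794943 = 156446609203, q_8 = 9·1012667273 + 52839846 = 9166845303 → 156446609203/9166845303
APPEND 36: p_9 = 36·156446609203 + 17282757140 = 5649360688448, q_9 = 36·9166845303 + 1012667273 = 331019098181 → 5649360688448/331019098181
APPEND 50: p_10 = 50·5649360688448 + 156446609203 = 282624481031603, q_10 = 50·331019098181 + 9166845303 = 16560121754353 → 282624481031603/16560121754353
APPEND 19: p_11 = 19·282624481031603 + 5649360688448 = 5375514500288905, q_11 = 19·16560121754353 + 331019098181 = 314973332430888 → 5375514500288905/314973332430888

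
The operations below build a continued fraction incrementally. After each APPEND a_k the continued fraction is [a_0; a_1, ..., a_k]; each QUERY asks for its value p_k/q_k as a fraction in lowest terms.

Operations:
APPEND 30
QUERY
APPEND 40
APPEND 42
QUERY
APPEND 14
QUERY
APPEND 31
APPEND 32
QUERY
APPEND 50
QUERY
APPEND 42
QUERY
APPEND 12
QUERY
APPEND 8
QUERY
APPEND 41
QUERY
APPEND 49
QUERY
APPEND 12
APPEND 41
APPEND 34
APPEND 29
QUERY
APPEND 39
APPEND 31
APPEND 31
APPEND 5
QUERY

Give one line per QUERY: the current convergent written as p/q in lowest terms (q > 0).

APPEND 30: p_0 = 30·1 + 0 = 30, q_0 = 30·0 + 1 = 1 → 30/1
APPEND 40: p_1 = 40·30 + 1 = 1201, q_1 = 40·1 + 0 = 40 → 1201/40
APPEND 42: p_2 = 42·1201 + 30 = 50472, q_2 = 42·40 + 1 = 1681 → 50472/1681
APPEND 14: p_3 = 14·50472 + 1201 = 707809, q_3 = 14·1681 + 40 = 23574 → 707809/23574
APPEND 31: p_4 = 31·707809 + 50472 = 21992551, q_4 = 31·23574 + 1681 = 732475 → 21992551/732475
APPEND 32: p_5 = 32·21992551 + 707809 = 704469441, q_5 = 32·732475 + 23574 = 23462774 → 704469441/23462774
APPEND 50: p_6 = 50·704469441 + 21992551 = 35245464601, q_6 = 50·23462774 + 732475 = 1173871175 → 35245464601/1173871175
APPEND 42: p_7 = 42·35245464601 + 704469441 = 1481013982683, q_7 = 42·1173871175 + 23462774 = 49326052124 → 1481013982683/49326052124
APPEND 12: p_8 = 12·1481013982683 + 35245464601 = 17807413256797, q_8 = 12·49326052124 + 1173871175 = 593086496663 → 17807413256797/593086496663
APPEND 8: p_9 = 8·17807413256797 + 1481013982683 = 143940320037059, q_9 = 8·593086496663 + 49326052124 = 4794018025428 → 143940320037059/4794018025428
APPEND 41: p_10 = 41·143940320037059 + 17807413256797 = 5919360534776216, q_10 = 41·4794018025428 + 593086496663 = 197147825539211 → 5919360534776216/197147825539211
APPEND 49: p_11 = 49·5919360534776216 + 143940320037059 = 290192606524071643, q_11 = 49·197147825539211 + 4794018025428 = 9665037469446767 → 290192606524071643/9665037469446767
APPEND 12: p_12 = 12·290192606524071643 + 5919360534776216 = 3488230638823635932, q_12 = 12·9665037469446767 + 197147825539211 = 116177597458900415 → 3488230638823635932/116177597458900415
APPEND 41: p_13 = 41·3488230638823635932 + 290192606524071643 = 143307648798293144855, q_13 = 41·116177597458900415 + 9665037469446767 = 4772946533284363782 → 143307648798293144855/4772946533284363782
APPEND 34: p_14 = 34·143307648798293144855 + 3488230638823635932 = 4875948289780790561002, q_14 = 34·4772946533284363782 + 116177597458900415 = 162396359729127269003 → 4875948289780790561002/162396359729127269003
APPEND 29: p_15 = 29·4875948289780790561002 + 143307648798293144855 = 141545808052441219413913, q_15 = 29·162396359729127269003 + 4772946533284363782 = 4714267378677975164869 → 141545808052441219413913/4714267378677975164869
APPEND 39: p_16 = 39·141545808052441219413913 + 4875948289780790561002 = 5525162462334988347703609, q_16 = 39·4714267378677975164869 + 162396359729127269003 = 184018824128170158698894 → 5525162462334988347703609/184018824128170158698894
APPEND 31: p_17 = 31·5525162462334988347703609 + 141545808052441219413913 = 171421582140437079998225792, q_17 = 31·184018824128170158698894 + 4714267378677975164869 = 5709297815351952894830583 → 171421582140437079998225792/5709297815351952894830583
APPEND 31: p_18 = 31·171421582140437079998225792 + 5525162462334988347703609 = 5319594208815884468292703161, q_18 = 31·5709297815351952894830583 + 184018824128170158698894 = 177172251100038709898446967 → 5319594208815884468292703161/177172251100038709898446967
APPEND 5: p_19 = 5·5319594208815884468292703161 + 171421582140437079998225792 = 26769392626219859421461741597, q_19 = 5·177172251100038709898446967 + 5709297815351952894830583 = 891570553315545502387065418 → 26769392626219859421461741597/891570553315545502387065418

30/1
50472/1681
707809/23574
704469441/23462774
35245464601/1173871175
1481013982683/49326052124
17807413256797/593086496663
143940320037059/4794018025428
5919360534776216/197147825539211
290192606524071643/9665037469446767
141545808052441219413913/4714267378677975164869
26769392626219859421461741597/891570553315545502387065418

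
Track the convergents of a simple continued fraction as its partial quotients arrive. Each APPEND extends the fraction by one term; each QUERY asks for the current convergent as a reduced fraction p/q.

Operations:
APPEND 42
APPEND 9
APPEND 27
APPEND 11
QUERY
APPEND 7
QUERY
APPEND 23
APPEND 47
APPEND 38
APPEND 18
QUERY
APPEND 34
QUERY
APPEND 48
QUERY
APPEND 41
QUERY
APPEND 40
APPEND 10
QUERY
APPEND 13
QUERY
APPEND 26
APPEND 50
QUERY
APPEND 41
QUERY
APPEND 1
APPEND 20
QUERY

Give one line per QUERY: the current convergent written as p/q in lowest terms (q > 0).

113404/2693
804103/19095
599963002204/14247296089
20432024721201/485198428622
981337149619852/23303771869945
40255255159135133/955939845096367
16152170690309386853/383564915602342617
211589410517537054261/5024604800406178646
276085431617831176936211/6556189091108555549296
11325020173175224527182290/268934776025176940508549
243347132269036338609552310/5778754078350886861665449

APPEND 42: p_0 = 42·1 + 0 = 42, q_0 = 42·0 + 1 = 1 → 42/1
APPEND 9: p_1 = 9·42 + 1 = 379, q_1 = 9·1 + 0 = 9 → 379/9
APPEND 27: p_2 = 27·379 + 42 = 10275, q_2 = 27·9 + 1 = 244 → 10275/244
APPEND 11: p_3 = 11·10275 + 379 = 113404, q_3 = 11·244 + 9 = 2693 → 113404/2693
APPEND 7: p_4 = 7·113404 + 10275 = 804103, q_4 = 7·2693 + 244 = 19095 → 804103/19095
APPEND 23: p_5 = 23·804103 + 113404 = 18607773, q_5 = 23·19095 + 2693 = 441878 → 18607773/441878
APPEND 47: p_6 = 47·18607773 + 804103 = 875369434, q_6 = 47·441878 + 19095 = 20787361 → 875369434/20787361
APPEND 38: p_7 = 38·875369434 + 18607773 = 33282646265, q_7 = 38·20787361 + 441878 = 790361596 → 33282646265/790361596
APPEND 18: p_8 = 18·33282646265 + 875369434 = 599963002204, q_8 = 18·790361596 + 20787361 = 14247296089 → 599963002204/14247296089
APPEND 34: p_9 = 34·599963002204 + 33282646265 = 20432024721201, q_9 = 34·14247296089 + 790361596 = 485198428622 → 20432024721201/485198428622
APPEND 48: p_10 = 48·20432024721201 + 599963002204 = 981337149619852, q_10 = 48·485198428622 + 14247296089 = 23303771869945 → 981337149619852/23303771869945
APPEND 41: p_11 = 41·981337149619852 + 20432024721201 = 40255255159135133, q_11 = 41·23303771869945 + 485198428622 = 955939845096367 → 40255255159135133/955939845096367
APPEND 40: p_12 = 40·40255255159135133 + 981337149619852 = 1611191543515025172, q_12 = 40·955939845096367 + 23303771869945 = 38260897575724625 → 1611191543515025172/38260897575724625
APPEND 10: p_13 = 10·1611191543515025172 + 40255255159135133 = 16152170690309386853, q_13 = 10·38260897575724625 + 955939845096367 = 383564915602342617 → 16152170690309386853/383564915602342617
APPEND 13: p_14 = 13·16152170690309386853 + 1611191543515025172 = 211589410517537054261, q_14 = 13·383564915602342617 + 38260897575724625 = 5024604800406178646 → 211589410517537054261/5024604800406178646
APPEND 26: p_15 = 26·211589410517537054261 + 16152170690309386853 = 5517476844146272797639, q_15 = 26·5024604800406178646 + 383564915602342617 = 131023289726162987413 → 5517476844146272797639/131023289726162987413
APPEND 50: p_16 = 50·5517476844146272797639 + 211589410517537054261 = 276085431617831176936211, q_16 = 50·131023289726162987413 + 5024604800406178646 = 6556189091108555549296 → 276085431617831176936211/6556189091108555549296
APPEND 41: p_17 = 41·276085431617831176936211 + 5517476844146272797639 = 11325020173175224527182290, q_17 = 41·6556189091108555549296 + 131023289726162987413 = 268934776025176940508549 → 11325020173175224527182290/268934776025176940508549
APPEND 1: p_18 = 1·11325020173175224527182290 + 276085431617831176936211 = 11601105604793055704118501, q_18 = 1·268934776025176940508549 + 6556189091108555549296 = 275490965116285496057845 → 11601105604793055704118501/275490965116285496057845
APPEND 20: p_19 = 20·11601105604793055704118501 + 11325020173175224527182290 = 243347132269036338609552310, q_19 = 20·275490965116285496057845 + 268934776025176940508549 = 5778754078350886861665449 → 243347132269036338609552310/5778754078350886861665449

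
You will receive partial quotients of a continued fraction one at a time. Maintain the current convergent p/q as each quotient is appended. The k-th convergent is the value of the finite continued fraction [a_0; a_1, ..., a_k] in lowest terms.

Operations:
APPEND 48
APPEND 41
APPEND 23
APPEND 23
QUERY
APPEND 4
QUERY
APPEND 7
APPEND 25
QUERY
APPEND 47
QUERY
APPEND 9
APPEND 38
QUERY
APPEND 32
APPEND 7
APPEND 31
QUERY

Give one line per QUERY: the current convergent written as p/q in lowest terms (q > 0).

APPEND 48: p_0 = 48·1 + 0 = 48, q_0 = 48·0 + 1 = 1 → 48/1
APPEND 41: p_1 = 41·48 + 1 = 1969, q_1 = 41·1 + 0 = 41 → 1969/41
APPEND 23: p_2 = 23·1969 + 48 = 45335, q_2 = 23·41 + 1 = 944 → 45335/944
APPEND 23: p_3 = 23·45335 + 1969 = 1044674, q_3 = 23·944 + 41 = 21753 → 1044674/21753
APPEND 4: p_4 = 4·1044674 + 45335 = 4224031, q_4 = 4·21753 + 944 = 87956 → 4224031/87956
APPEND 7: p_5 = 7·4224031 + 1044674 = 30612891, q_5 = 7·87956 + 21753 = 637445 → 30612891/637445
APPEND 25: p_6 = 25·30612891 + 4224031 = 769546306, q_6 = 25·637445 + 87956 = 16024081 → 769546306/16024081
APPEND 47: p_7 = 47·769546306 + 30612891 = 36199289273, q_7 = 47·16024081 + 637445 = 753769252 → 36199289273/753769252
APPEND 9: p_8 = 9·36199289273 + 769546306 = 326563149763, q_8 = 9·753769252 + 16024081 = 6799947349 → 326563149763/6799947349
APPEND 38: p_9 = 38·326563149763 + 36199289273 = 12445598980267, q_9 = 38·6799947349 + 753769252 = 259151768514 → 12445598980267/259151768514
APPEND 32: p_10 = 32·12445598980267 + 326563149763 = 398585730518307, q_10 = 32·259151768514 + 6799947349 = 8299656539797 → 398585730518307/8299656539797
APPEND 7: p_11 = 7·398585730518307 + 12445598980267 = 2802545712608416, q_11 = 7·8299656539797 + 259151768514 = 58356747547093 → 2802545712608416/58356747547093
APPEND 31: p_12 = 31·2802545712608416 + 398585730518307 = 87277502821379203, q_12 = 31·58356747547093 + 8299656539797 = 1817358830499680 → 87277502821379203/1817358830499680

1044674/21753
4224031/87956
769546306/16024081
36199289273/753769252
12445598980267/259151768514
87277502821379203/1817358830499680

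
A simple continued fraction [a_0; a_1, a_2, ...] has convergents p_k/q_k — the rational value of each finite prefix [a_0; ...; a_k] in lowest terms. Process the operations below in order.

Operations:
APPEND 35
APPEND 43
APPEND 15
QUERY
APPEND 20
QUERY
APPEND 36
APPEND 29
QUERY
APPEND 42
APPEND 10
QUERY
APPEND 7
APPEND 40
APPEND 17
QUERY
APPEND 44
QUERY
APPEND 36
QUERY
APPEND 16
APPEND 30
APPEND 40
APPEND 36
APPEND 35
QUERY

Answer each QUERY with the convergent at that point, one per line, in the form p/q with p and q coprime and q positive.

APPEND 35: p_0 = 35·1 + 0 = 35, q_0 = 35·0 + 1 = 1 → 35/1
APPEND 43: p_1 = 43·35 + 1 = 1506, q_1 = 43·1 + 0 = 43 → 1506/43
APPEND 15: p_2 = 15·1506 + 35 = 22625, q_2 = 15·43 + 1 = 646 → 22625/646
APPEND 20: p_3 = 20·22625 + 1506 = 454006, q_3 = 20·646 + 43 = 12963 → 454006/12963
APPEND 36: p_4 = 36·454006 + 22625 = 16366841, q_4 = 36·12963 + 646 = 467314 → 16366841/467314
APPEND 29: p_5 = 29·16366841 + 454006 = 475092395, q_5 = 29·467314 + 12963 = 13565069 → 475092395/13565069
APPEND 42: p_6 = 42·475092395 + 16366841 = 19970247431, q_6 = 42·13565069 + 467314 = 570200212 → 19970247431/570200212
APPEND 10: p_7 = 10·19970247431 + 475092395 = 200177566705, q_7 = 10·570200212 + 13565069 = 5715567189 → 200177566705/5715567189
APPEND 7: p_8 = 7·200177566705 + 19970247431 = 1421213214366, q_8 = 7·5715567189 + 570200212 = 40579170535 → 1421213214366/40579170535
APPEND 40: p_9 = 40·1421213214366 + 200177566705 = 57048706141345, q_9 = 40·40579170535 + 5715567189 = 1628882388589 → 57048706141345/1628882388589
APPEND 17: p_10 = 17·57048706141345 + 1421213214366 = 971249217617231, q_10 = 17·1628882388589 + 40579170535 = 27731579776548 → 971249217617231/27731579776548
APPEND 44: p_11 = 44·971249217617231 + 57048706141345 = 42792014281299509, q_11 = 44·27731579776548 + 1628882388589 = 1221818392556701 → 42792014281299509/1221818392556701
APPEND 36: p_12 = 36·42792014281299509 + 971249217617231 = 1541483763344399555, q_12 = 36·1221818392556701 + 27731579776548 = 44013193711817784 → 1541483763344399555/44013193711817784
APPEND 16: p_13 = 16·1541483763344399555 + 42792014281299509 = 24706532227791692389, q_13 = 16·44013193711817784 + 1221818392556701 = 705432917781641245 → 24706532227791692389/705432917781641245
APPEND 30: p_14 = 30·24706532227791692389 + 1541483763344399555 = 742737450597095171225, q_14 = 30·705432917781641245 + 44013193711817784 = 21207000727161055134 → 742737450597095171225/21207000727161055134
APPEND 40: p_15 = 40·742737450597095171225 + 24706532227791692389 = 29734204556111598541389, q_15 = 40·21207000727161055134 + 705432917781641245 = 848985462004223846605 → 29734204556111598541389/848985462004223846605
APPEND 36: p_16 = 36·29734204556111598541389 + 742737450597095171225 = 1071174101470614642661229, q_16 = 36·848985462004223846605 + 21207000727161055134 = 30584683632879219532914 → 1071174101470614642661229/30584683632879219532914
APPEND 35: p_17 = 35·1071174101470614642661229 + 29734204556111598541389 = 37520827756027624091684404, q_17 = 35·30584683632879219532914 + 848985462004223846605 = 1071312912612776907498595 → 37520827756027624091684404/1071312912612776907498595

22625/646
454006/12963
475092395/13565069
200177566705/5715567189
971249217617231/27731579776548
42792014281299509/1221818392556701
1541483763344399555/44013193711817784
37520827756027624091684404/1071312912612776907498595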